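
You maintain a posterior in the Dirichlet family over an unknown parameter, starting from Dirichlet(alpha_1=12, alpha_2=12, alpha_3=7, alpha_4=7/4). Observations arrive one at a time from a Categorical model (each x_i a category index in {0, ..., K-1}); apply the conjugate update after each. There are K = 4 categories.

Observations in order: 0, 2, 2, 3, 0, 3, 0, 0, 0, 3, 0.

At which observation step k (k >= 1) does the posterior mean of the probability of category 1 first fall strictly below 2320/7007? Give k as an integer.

obs 1: x=0 → posterior Dirichlet(13, 12, 7, 7/4)
obs 2: x=2 → posterior Dirichlet(13, 12, 8, 7/4)
obs 3: x=2 → posterior Dirichlet(13, 12, 9, 7/4)
obs 4: x=3 → posterior Dirichlet(13, 12, 9, 11/4)
obs 5: x=0 → posterior Dirichlet(14, 12, 9, 11/4)
obs 6: x=3 → posterior Dirichlet(14, 12, 9, 15/4)
obs 7: x=0 → posterior Dirichlet(15, 12, 9, 15/4)
obs 8: x=0 → posterior Dirichlet(16, 12, 9, 15/4)
obs 9: x=0 → posterior Dirichlet(17, 12, 9, 15/4)
obs 10: x=3 → posterior Dirichlet(17, 12, 9, 19/4)
obs 11: x=0 → posterior Dirichlet(18, 12, 9, 19/4)

k = 4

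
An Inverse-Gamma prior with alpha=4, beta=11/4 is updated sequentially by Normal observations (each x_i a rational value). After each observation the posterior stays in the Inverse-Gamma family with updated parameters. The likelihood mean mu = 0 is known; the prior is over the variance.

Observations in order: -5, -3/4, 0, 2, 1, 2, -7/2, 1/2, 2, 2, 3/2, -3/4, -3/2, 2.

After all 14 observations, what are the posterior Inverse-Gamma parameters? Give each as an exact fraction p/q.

alpha=11, beta=557/16

obs 1: x=-5 → posterior Inverse-Gamma(9/2, 61/4)
obs 2: x=-3/4 → posterior Inverse-Gamma(5, 497/32)
obs 3: x=0 → posterior Inverse-Gamma(11/2, 497/32)
obs 4: x=2 → posterior Inverse-Gamma(6, 561/32)
obs 5: x=1 → posterior Inverse-Gamma(13/2, 577/32)
obs 6: x=2 → posterior Inverse-Gamma(7, 641/32)
obs 7: x=-7/2 → posterior Inverse-Gamma(15/2, 837/32)
obs 8: x=1/2 → posterior Inverse-Gamma(8, 841/32)
obs 9: x=2 → posterior Inverse-Gamma(17/2, 905/32)
obs 10: x=2 → posterior Inverse-Gamma(9, 969/32)
obs 11: x=3/2 → posterior Inverse-Gamma(19/2, 1005/32)
obs 12: x=-3/4 → posterior Inverse-Gamma(10, 507/16)
obs 13: x=-3/2 → posterior Inverse-Gamma(21/2, 525/16)
obs 14: x=2 → posterior Inverse-Gamma(11, 557/16)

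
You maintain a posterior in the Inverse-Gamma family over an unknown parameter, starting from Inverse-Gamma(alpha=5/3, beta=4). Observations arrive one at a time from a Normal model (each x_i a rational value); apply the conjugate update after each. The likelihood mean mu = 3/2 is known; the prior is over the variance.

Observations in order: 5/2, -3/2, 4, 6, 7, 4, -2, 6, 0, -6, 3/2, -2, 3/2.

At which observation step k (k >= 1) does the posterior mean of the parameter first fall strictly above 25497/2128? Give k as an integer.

k = 8

obs 1: x=5/2 → posterior Inverse-Gamma(13/6, 9/2)
obs 2: x=-3/2 → posterior Inverse-Gamma(8/3, 9)
obs 3: x=4 → posterior Inverse-Gamma(19/6, 97/8)
obs 4: x=6 → posterior Inverse-Gamma(11/3, 89/4)
obs 5: x=7 → posterior Inverse-Gamma(25/6, 299/8)
obs 6: x=4 → posterior Inverse-Gamma(14/3, 81/2)
obs 7: x=-2 → posterior Inverse-Gamma(31/6, 373/8)
obs 8: x=6 → posterior Inverse-Gamma(17/3, 227/4)
obs 9: x=0 → posterior Inverse-Gamma(37/6, 463/8)
obs 10: x=-6 → posterior Inverse-Gamma(20/3, 86)
obs 11: x=3/2 → posterior Inverse-Gamma(43/6, 86)
obs 12: x=-2 → posterior Inverse-Gamma(23/3, 737/8)
obs 13: x=3/2 → posterior Inverse-Gamma(49/6, 737/8)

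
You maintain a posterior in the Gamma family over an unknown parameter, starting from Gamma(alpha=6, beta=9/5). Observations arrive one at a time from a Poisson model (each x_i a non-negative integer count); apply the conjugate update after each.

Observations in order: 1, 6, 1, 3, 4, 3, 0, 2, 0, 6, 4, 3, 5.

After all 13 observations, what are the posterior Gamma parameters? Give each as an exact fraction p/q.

alpha=44, beta=74/5

obs 1: x=1 → posterior Gamma(7, 14/5)
obs 2: x=6 → posterior Gamma(13, 19/5)
obs 3: x=1 → posterior Gamma(14, 24/5)
obs 4: x=3 → posterior Gamma(17, 29/5)
obs 5: x=4 → posterior Gamma(21, 34/5)
obs 6: x=3 → posterior Gamma(24, 39/5)
obs 7: x=0 → posterior Gamma(24, 44/5)
obs 8: x=2 → posterior Gamma(26, 49/5)
obs 9: x=0 → posterior Gamma(26, 54/5)
obs 10: x=6 → posterior Gamma(32, 59/5)
obs 11: x=4 → posterior Gamma(36, 64/5)
obs 12: x=3 → posterior Gamma(39, 69/5)
obs 13: x=5 → posterior Gamma(44, 74/5)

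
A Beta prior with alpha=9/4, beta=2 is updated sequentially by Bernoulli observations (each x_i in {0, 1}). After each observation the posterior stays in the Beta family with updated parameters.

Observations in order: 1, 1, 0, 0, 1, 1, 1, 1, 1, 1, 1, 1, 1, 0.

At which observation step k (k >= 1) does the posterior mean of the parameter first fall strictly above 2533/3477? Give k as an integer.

k = 11

obs 1: x=1 → posterior Beta(13/4, 2)
obs 2: x=1 → posterior Beta(17/4, 2)
obs 3: x=0 → posterior Beta(17/4, 3)
obs 4: x=0 → posterior Beta(17/4, 4)
obs 5: x=1 → posterior Beta(21/4, 4)
obs 6: x=1 → posterior Beta(25/4, 4)
obs 7: x=1 → posterior Beta(29/4, 4)
obs 8: x=1 → posterior Beta(33/4, 4)
obs 9: x=1 → posterior Beta(37/4, 4)
obs 10: x=1 → posterior Beta(41/4, 4)
obs 11: x=1 → posterior Beta(45/4, 4)
obs 12: x=1 → posterior Beta(49/4, 4)
obs 13: x=1 → posterior Beta(53/4, 4)
obs 14: x=0 → posterior Beta(53/4, 5)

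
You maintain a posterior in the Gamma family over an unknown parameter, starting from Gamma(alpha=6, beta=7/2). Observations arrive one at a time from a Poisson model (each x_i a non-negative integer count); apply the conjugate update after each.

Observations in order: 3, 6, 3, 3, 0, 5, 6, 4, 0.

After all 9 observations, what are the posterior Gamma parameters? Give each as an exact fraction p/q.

obs 1: x=3 → posterior Gamma(9, 9/2)
obs 2: x=6 → posterior Gamma(15, 11/2)
obs 3: x=3 → posterior Gamma(18, 13/2)
obs 4: x=3 → posterior Gamma(21, 15/2)
obs 5: x=0 → posterior Gamma(21, 17/2)
obs 6: x=5 → posterior Gamma(26, 19/2)
obs 7: x=6 → posterior Gamma(32, 21/2)
obs 8: x=4 → posterior Gamma(36, 23/2)
obs 9: x=0 → posterior Gamma(36, 25/2)

alpha=36, beta=25/2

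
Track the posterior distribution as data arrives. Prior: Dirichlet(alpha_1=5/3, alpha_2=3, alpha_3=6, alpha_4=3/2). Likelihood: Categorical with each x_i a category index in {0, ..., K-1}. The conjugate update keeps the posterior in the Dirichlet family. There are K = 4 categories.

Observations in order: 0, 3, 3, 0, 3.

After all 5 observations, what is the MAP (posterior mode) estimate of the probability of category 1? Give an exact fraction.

12/79

obs 1: x=0 → posterior Dirichlet(8/3, 3, 6, 3/2)
obs 2: x=3 → posterior Dirichlet(8/3, 3, 6, 5/2)
obs 3: x=3 → posterior Dirichlet(8/3, 3, 6, 7/2)
obs 4: x=0 → posterior Dirichlet(11/3, 3, 6, 7/2)
obs 5: x=3 → posterior Dirichlet(11/3, 3, 6, 9/2)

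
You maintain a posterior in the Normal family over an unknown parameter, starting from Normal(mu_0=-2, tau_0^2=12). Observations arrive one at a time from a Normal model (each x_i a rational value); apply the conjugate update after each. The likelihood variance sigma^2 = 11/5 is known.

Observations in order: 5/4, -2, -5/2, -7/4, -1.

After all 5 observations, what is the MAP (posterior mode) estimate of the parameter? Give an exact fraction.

obs 1: x=5/4 → posterior Normal(53/71, 132/71)
obs 2: x=-2 → posterior Normal(-67/131, 132/131)
obs 3: x=-5/2 → posterior Normal(-217/191, 132/191)
obs 4: x=-7/4 → posterior Normal(-322/251, 132/251)
obs 5: x=-1 → posterior Normal(-382/311, 132/311)

-382/311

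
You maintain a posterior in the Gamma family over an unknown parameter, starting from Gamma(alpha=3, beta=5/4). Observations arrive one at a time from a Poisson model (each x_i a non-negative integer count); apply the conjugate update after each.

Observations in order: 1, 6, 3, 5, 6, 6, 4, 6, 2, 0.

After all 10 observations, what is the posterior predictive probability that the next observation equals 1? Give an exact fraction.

65333634752616597990360278490972889480040976195596158504486083984375000/681292175541205709486531011694243236571309860372760091522256581907552807

obs 1: x=1 → posterior Gamma(4, 9/4)
obs 2: x=6 → posterior Gamma(10, 13/4)
obs 3: x=3 → posterior Gamma(13, 17/4)
obs 4: x=5 → posterior Gamma(18, 21/4)
obs 5: x=6 → posterior Gamma(24, 25/4)
obs 6: x=6 → posterior Gamma(30, 29/4)
obs 7: x=4 → posterior Gamma(34, 33/4)
obs 8: x=6 → posterior Gamma(40, 37/4)
obs 9: x=2 → posterior Gamma(42, 41/4)
obs 10: x=0 → posterior Gamma(42, 45/4)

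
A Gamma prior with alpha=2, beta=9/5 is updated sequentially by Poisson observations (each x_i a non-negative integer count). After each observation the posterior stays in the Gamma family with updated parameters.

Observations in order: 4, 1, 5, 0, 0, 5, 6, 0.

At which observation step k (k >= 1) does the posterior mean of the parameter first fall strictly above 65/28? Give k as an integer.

k = 3

obs 1: x=4 → posterior Gamma(6, 14/5)
obs 2: x=1 → posterior Gamma(7, 19/5)
obs 3: x=5 → posterior Gamma(12, 24/5)
obs 4: x=0 → posterior Gamma(12, 29/5)
obs 5: x=0 → posterior Gamma(12, 34/5)
obs 6: x=5 → posterior Gamma(17, 39/5)
obs 7: x=6 → posterior Gamma(23, 44/5)
obs 8: x=0 → posterior Gamma(23, 49/5)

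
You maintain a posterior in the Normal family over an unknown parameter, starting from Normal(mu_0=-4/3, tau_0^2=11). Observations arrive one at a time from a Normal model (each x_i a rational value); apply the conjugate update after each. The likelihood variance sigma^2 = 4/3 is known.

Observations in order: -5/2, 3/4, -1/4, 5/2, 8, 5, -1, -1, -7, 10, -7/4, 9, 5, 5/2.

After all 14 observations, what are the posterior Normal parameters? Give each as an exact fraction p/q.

mu_0=11519/5592, tau_0^2=22/233

obs 1: x=-5/2 → posterior Normal(-527/222, 44/37)
obs 2: x=3/4 → posterior Normal(-757/840, 22/35)
obs 3: x=-1/4 → posterior Normal(-214/309, 44/103)
obs 4: x=5/2 → posterior Normal(67/816, 11/34)
obs 5: x=8 → posterior Normal(127/78, 44/169)
obs 6: x=5 → posterior Normal(2641/1212, 22/101)
obs 7: x=-1 → posterior Normal(2443/1410, 44/235)
obs 8: x=-1 → posterior Normal(2245/1608, 11/67)
obs 9: x=-7 → posterior Normal(859/1806, 44/301)
obs 10: x=10 → posterior Normal(17/12, 22/167)
obs 11: x=-7/4 → posterior Normal(4985/4404, 44/367)
obs 12: x=9 → posterior Normal(8549/4800, 11/100)
obs 13: x=5 → posterior Normal(10529/5196, 44/433)
obs 14: x=5/2 → posterior Normal(11519/5592, 22/233)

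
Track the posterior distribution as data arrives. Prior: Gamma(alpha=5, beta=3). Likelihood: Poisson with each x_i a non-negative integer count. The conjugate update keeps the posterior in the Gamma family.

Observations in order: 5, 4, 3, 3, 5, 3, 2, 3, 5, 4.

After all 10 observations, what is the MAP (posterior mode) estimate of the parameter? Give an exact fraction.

41/13

obs 1: x=5 → posterior Gamma(10, 4)
obs 2: x=4 → posterior Gamma(14, 5)
obs 3: x=3 → posterior Gamma(17, 6)
obs 4: x=3 → posterior Gamma(20, 7)
obs 5: x=5 → posterior Gamma(25, 8)
obs 6: x=3 → posterior Gamma(28, 9)
obs 7: x=2 → posterior Gamma(30, 10)
obs 8: x=3 → posterior Gamma(33, 11)
obs 9: x=5 → posterior Gamma(38, 12)
obs 10: x=4 → posterior Gamma(42, 13)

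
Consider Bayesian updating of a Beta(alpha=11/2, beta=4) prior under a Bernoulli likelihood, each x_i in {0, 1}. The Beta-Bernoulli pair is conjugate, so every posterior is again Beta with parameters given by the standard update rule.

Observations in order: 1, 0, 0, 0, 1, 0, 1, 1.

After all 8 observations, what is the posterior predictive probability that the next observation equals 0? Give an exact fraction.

obs 1: x=1 → posterior Beta(13/2, 4)
obs 2: x=0 → posterior Beta(13/2, 5)
obs 3: x=0 → posterior Beta(13/2, 6)
obs 4: x=0 → posterior Beta(13/2, 7)
obs 5: x=1 → posterior Beta(15/2, 7)
obs 6: x=0 → posterior Beta(15/2, 8)
obs 7: x=1 → posterior Beta(17/2, 8)
obs 8: x=1 → posterior Beta(19/2, 8)

16/35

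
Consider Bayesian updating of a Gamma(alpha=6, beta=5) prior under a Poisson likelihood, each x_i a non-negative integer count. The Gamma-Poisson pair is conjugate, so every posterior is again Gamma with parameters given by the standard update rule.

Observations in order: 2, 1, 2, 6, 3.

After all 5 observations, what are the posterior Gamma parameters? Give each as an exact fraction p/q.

alpha=20, beta=10

obs 1: x=2 → posterior Gamma(8, 6)
obs 2: x=1 → posterior Gamma(9, 7)
obs 3: x=2 → posterior Gamma(11, 8)
obs 4: x=6 → posterior Gamma(17, 9)
obs 5: x=3 → posterior Gamma(20, 10)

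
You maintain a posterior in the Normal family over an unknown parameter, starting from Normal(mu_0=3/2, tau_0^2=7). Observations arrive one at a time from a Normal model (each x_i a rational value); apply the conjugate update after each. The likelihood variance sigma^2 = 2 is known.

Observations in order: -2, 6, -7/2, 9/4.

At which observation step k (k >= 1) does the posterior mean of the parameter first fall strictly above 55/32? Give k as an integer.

obs 1: x=-2 → posterior Normal(-11/9, 14/9)
obs 2: x=6 → posterior Normal(31/16, 7/8)
obs 3: x=-7/2 → posterior Normal(13/46, 14/23)
obs 4: x=9/4 → posterior Normal(89/120, 7/15)

k = 2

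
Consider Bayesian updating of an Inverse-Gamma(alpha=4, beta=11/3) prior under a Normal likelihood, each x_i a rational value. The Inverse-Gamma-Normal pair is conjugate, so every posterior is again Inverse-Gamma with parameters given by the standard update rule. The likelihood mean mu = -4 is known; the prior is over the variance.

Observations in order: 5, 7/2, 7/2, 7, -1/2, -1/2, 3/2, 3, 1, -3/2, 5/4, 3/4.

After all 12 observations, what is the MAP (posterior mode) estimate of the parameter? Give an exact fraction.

obs 1: x=5 → posterior Inverse-Gamma(9/2, 265/6)
obs 2: x=7/2 → posterior Inverse-Gamma(5, 1735/24)
obs 3: x=7/2 → posterior Inverse-Gamma(11/2, 1205/12)
obs 4: x=7 → posterior Inverse-Gamma(6, 1931/12)
obs 5: x=-1/2 → posterior Inverse-Gamma(13/2, 4009/24)
obs 6: x=-1/2 → posterior Inverse-Gamma(7, 1039/6)
obs 7: x=3/2 → posterior Inverse-Gamma(15/2, 4519/24)
obs 8: x=3 → posterior Inverse-Gamma(8, 5107/24)
obs 9: x=1 → posterior Inverse-Gamma(17/2, 5407/24)
obs 10: x=-3/2 → posterior Inverse-Gamma(9, 2741/12)
obs 11: x=5/4 → posterior Inverse-Gamma(19/2, 23251/96)
obs 12: x=3/4 → posterior Inverse-Gamma(10, 12167/48)

12167/528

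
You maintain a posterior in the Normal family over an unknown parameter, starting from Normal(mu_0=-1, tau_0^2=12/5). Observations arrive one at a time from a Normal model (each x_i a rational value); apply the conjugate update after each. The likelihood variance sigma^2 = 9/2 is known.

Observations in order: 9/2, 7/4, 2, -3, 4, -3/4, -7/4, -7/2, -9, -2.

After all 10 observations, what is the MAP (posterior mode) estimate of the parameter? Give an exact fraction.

obs 1: x=9/2 → posterior Normal(21/23, 36/23)
obs 2: x=7/4 → posterior Normal(35/31, 36/31)
obs 3: x=2 → posterior Normal(17/13, 12/13)
obs 4: x=-3 → posterior Normal(27/47, 36/47)
obs 5: x=4 → posterior Normal(59/55, 36/55)
obs 6: x=-3/4 → posterior Normal(53/63, 4/7)
obs 7: x=-7/4 → posterior Normal(39/71, 36/71)
obs 8: x=-7/2 → posterior Normal(11/79, 36/79)
obs 9: x=-9 → posterior Normal(-61/87, 12/29)
obs 10: x=-2 → posterior Normal(-77/95, 36/95)

-77/95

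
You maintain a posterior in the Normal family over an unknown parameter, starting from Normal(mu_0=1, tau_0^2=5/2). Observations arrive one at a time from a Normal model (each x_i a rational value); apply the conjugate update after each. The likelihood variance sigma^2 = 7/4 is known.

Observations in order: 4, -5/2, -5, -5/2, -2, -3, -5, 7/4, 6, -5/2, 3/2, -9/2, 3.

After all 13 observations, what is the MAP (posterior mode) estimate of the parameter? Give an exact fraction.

obs 1: x=4 → posterior Normal(47/17, 35/34)
obs 2: x=-5/2 → posterior Normal(22/27, 35/54)
obs 3: x=-5 → posterior Normal(-28/37, 35/74)
obs 4: x=-5/2 → posterior Normal(-53/47, 35/94)
obs 5: x=-2 → posterior Normal(-73/57, 35/114)
obs 6: x=-3 → posterior Normal(-103/67, 35/134)
obs 7: x=-5 → posterior Normal(-153/77, 5/22)
obs 8: x=7/4 → posterior Normal(-271/174, 35/174)
obs 9: x=6 → posterior Normal(-151/194, 35/194)
obs 10: x=-5/2 → posterior Normal(-201/214, 35/214)
obs 11: x=3/2 → posterior Normal(-19/26, 35/234)
obs 12: x=-9/2 → posterior Normal(-261/254, 35/254)
obs 13: x=3 → posterior Normal(-201/274, 35/274)

-201/274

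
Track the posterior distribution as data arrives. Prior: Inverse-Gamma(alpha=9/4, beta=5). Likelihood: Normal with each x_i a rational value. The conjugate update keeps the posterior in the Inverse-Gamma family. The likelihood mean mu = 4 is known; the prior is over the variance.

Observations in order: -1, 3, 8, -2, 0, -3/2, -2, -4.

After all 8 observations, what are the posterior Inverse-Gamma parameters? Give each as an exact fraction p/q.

obs 1: x=-1 → posterior Inverse-Gamma(11/4, 35/2)
obs 2: x=3 → posterior Inverse-Gamma(13/4, 18)
obs 3: x=8 → posterior Inverse-Gamma(15/4, 26)
obs 4: x=-2 → posterior Inverse-Gamma(17/4, 44)
obs 5: x=0 → posterior Inverse-Gamma(19/4, 52)
obs 6: x=-3/2 → posterior Inverse-Gamma(21/4, 537/8)
obs 7: x=-2 → posterior Inverse-Gamma(23/4, 681/8)
obs 8: x=-4 → posterior Inverse-Gamma(25/4, 937/8)

alpha=25/4, beta=937/8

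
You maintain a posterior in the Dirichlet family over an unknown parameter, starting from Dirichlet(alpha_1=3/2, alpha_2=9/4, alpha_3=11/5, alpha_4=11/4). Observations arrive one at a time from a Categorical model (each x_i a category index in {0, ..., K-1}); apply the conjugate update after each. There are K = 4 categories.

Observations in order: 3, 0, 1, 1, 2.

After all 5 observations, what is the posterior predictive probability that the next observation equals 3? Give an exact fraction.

obs 1: x=3 → posterior Dirichlet(3/2, 9/4, 11/5, 15/4)
obs 2: x=0 → posterior Dirichlet(5/2, 9/4, 11/5, 15/4)
obs 3: x=1 → posterior Dirichlet(5/2, 13/4, 11/5, 15/4)
obs 4: x=1 → posterior Dirichlet(5/2, 17/4, 11/5, 15/4)
obs 5: x=2 → posterior Dirichlet(5/2, 17/4, 16/5, 15/4)

75/274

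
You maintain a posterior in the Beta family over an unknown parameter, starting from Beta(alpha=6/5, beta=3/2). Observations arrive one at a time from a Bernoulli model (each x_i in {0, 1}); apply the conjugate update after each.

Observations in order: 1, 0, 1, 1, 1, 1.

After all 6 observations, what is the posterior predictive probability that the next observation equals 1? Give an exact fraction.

obs 1: x=1 → posterior Beta(11/5, 3/2)
obs 2: x=0 → posterior Beta(11/5, 5/2)
obs 3: x=1 → posterior Beta(16/5, 5/2)
obs 4: x=1 → posterior Beta(21/5, 5/2)
obs 5: x=1 → posterior Beta(26/5, 5/2)
obs 6: x=1 → posterior Beta(31/5, 5/2)

62/87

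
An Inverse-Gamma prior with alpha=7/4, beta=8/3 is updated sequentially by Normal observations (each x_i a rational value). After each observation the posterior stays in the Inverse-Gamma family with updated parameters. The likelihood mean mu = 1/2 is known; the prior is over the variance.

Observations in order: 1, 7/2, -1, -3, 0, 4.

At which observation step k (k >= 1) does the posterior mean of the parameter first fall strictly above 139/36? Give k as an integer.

obs 1: x=1 → posterior Inverse-Gamma(9/4, 67/24)
obs 2: x=7/2 → posterior Inverse-Gamma(11/4, 175/24)
obs 3: x=-1 → posterior Inverse-Gamma(13/4, 101/12)
obs 4: x=-3 → posterior Inverse-Gamma(15/4, 349/24)
obs 5: x=0 → posterior Inverse-Gamma(17/4, 44/3)
obs 6: x=4 → posterior Inverse-Gamma(19/4, 499/24)

k = 2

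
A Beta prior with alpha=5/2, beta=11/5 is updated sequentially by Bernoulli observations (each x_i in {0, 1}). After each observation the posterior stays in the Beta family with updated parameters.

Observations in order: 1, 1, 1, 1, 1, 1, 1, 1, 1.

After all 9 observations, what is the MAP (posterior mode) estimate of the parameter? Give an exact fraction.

35/39

obs 1: x=1 → posterior Beta(7/2, 11/5)
obs 2: x=1 → posterior Beta(9/2, 11/5)
obs 3: x=1 → posterior Beta(11/2, 11/5)
obs 4: x=1 → posterior Beta(13/2, 11/5)
obs 5: x=1 → posterior Beta(15/2, 11/5)
obs 6: x=1 → posterior Beta(17/2, 11/5)
obs 7: x=1 → posterior Beta(19/2, 11/5)
obs 8: x=1 → posterior Beta(21/2, 11/5)
obs 9: x=1 → posterior Beta(23/2, 11/5)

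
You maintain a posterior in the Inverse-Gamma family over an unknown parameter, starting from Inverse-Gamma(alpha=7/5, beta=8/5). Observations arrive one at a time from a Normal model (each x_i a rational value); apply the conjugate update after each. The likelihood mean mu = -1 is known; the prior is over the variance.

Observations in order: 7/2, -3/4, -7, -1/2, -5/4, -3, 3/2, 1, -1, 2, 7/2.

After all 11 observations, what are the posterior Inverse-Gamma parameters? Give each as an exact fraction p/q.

alpha=69/10, beta=4133/80

obs 1: x=7/2 → posterior Inverse-Gamma(19/10, 469/40)
obs 2: x=-3/4 → posterior Inverse-Gamma(12/5, 1881/160)
obs 3: x=-7 → posterior Inverse-Gamma(29/10, 4761/160)
obs 4: x=-1/2 → posterior Inverse-Gamma(17/5, 4781/160)
obs 5: x=-5/4 → posterior Inverse-Gamma(39/10, 2393/80)
obs 6: x=-3 → posterior Inverse-Gamma(22/5, 2553/80)
obs 7: x=3/2 → posterior Inverse-Gamma(49/10, 2803/80)
obs 8: x=1 → posterior Inverse-Gamma(27/5, 2963/80)
obs 9: x=-1 → posterior Inverse-Gamma(59/10, 2963/80)
obs 10: x=2 → posterior Inverse-Gamma(32/5, 3323/80)
obs 11: x=7/2 → posterior Inverse-Gamma(69/10, 4133/80)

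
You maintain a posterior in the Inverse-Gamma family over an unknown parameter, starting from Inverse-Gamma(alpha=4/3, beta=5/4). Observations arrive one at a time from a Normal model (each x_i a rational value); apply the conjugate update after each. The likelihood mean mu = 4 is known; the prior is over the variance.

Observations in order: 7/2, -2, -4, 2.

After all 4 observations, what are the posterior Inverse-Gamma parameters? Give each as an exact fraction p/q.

alpha=10/3, beta=427/8

obs 1: x=7/2 → posterior Inverse-Gamma(11/6, 11/8)
obs 2: x=-2 → posterior Inverse-Gamma(7/3, 155/8)
obs 3: x=-4 → posterior Inverse-Gamma(17/6, 411/8)
obs 4: x=2 → posterior Inverse-Gamma(10/3, 427/8)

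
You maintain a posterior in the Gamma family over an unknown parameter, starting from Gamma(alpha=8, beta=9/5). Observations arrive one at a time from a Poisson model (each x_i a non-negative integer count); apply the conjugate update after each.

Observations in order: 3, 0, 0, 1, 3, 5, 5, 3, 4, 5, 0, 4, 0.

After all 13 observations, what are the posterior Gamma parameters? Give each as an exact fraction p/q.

obs 1: x=3 → posterior Gamma(11, 14/5)
obs 2: x=0 → posterior Gamma(11, 19/5)
obs 3: x=0 → posterior Gamma(11, 24/5)
obs 4: x=1 → posterior Gamma(12, 29/5)
obs 5: x=3 → posterior Gamma(15, 34/5)
obs 6: x=5 → posterior Gamma(20, 39/5)
obs 7: x=5 → posterior Gamma(25, 44/5)
obs 8: x=3 → posterior Gamma(28, 49/5)
obs 9: x=4 → posterior Gamma(32, 54/5)
obs 10: x=5 → posterior Gamma(37, 59/5)
obs 11: x=0 → posterior Gamma(37, 64/5)
obs 12: x=4 → posterior Gamma(41, 69/5)
obs 13: x=0 → posterior Gamma(41, 74/5)

alpha=41, beta=74/5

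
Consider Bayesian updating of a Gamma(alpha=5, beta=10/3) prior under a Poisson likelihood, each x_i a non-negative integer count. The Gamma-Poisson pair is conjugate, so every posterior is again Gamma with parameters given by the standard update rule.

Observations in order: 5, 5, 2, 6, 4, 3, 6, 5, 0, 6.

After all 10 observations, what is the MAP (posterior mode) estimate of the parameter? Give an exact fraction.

obs 1: x=5 → posterior Gamma(10, 13/3)
obs 2: x=5 → posterior Gamma(15, 16/3)
obs 3: x=2 → posterior Gamma(17, 19/3)
obs 4: x=6 → posterior Gamma(23, 22/3)
obs 5: x=4 → posterior Gamma(27, 25/3)
obs 6: x=3 → posterior Gamma(30, 28/3)
obs 7: x=6 → posterior Gamma(36, 31/3)
obs 8: x=5 → posterior Gamma(41, 34/3)
obs 9: x=0 → posterior Gamma(41, 37/3)
obs 10: x=6 → posterior Gamma(47, 40/3)

69/20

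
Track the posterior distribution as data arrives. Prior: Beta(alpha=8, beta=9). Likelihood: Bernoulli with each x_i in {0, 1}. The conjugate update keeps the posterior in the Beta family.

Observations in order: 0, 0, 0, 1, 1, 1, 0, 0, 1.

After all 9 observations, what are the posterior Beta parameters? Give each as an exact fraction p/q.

obs 1: x=0 → posterior Beta(8, 10)
obs 2: x=0 → posterior Beta(8, 11)
obs 3: x=0 → posterior Beta(8, 12)
obs 4: x=1 → posterior Beta(9, 12)
obs 5: x=1 → posterior Beta(10, 12)
obs 6: x=1 → posterior Beta(11, 12)
obs 7: x=0 → posterior Beta(11, 13)
obs 8: x=0 → posterior Beta(11, 14)
obs 9: x=1 → posterior Beta(12, 14)

alpha=12, beta=14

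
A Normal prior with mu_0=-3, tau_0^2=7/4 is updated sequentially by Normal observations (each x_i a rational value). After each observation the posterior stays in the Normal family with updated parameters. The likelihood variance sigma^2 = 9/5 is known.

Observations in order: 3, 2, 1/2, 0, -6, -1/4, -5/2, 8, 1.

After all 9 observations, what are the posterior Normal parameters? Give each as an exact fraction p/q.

obs 1: x=3 → posterior Normal(-3/71, 63/71)
obs 2: x=2 → posterior Normal(67/106, 63/106)
obs 3: x=1/2 → posterior Normal(169/282, 21/47)
obs 4: x=0 → posterior Normal(169/352, 63/176)
obs 5: x=-6 → posterior Normal(-251/422, 63/211)
obs 6: x=-1/4 → posterior Normal(-179/328, 21/82)
obs 7: x=-5/2 → posterior Normal(-887/1124, 63/281)
obs 8: x=8 → posterior Normal(233/1264, 63/316)
obs 9: x=1 → posterior Normal(373/1404, 7/39)

mu_0=373/1404, tau_0^2=7/39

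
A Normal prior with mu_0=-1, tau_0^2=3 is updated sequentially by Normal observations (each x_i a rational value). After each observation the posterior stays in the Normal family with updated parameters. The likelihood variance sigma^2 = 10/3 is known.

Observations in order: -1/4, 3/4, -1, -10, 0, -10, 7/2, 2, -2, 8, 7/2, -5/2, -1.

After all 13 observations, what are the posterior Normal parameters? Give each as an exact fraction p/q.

mu_0=-91/127, tau_0^2=30/127

obs 1: x=-1/4 → posterior Normal(-49/76, 30/19)
obs 2: x=3/4 → posterior Normal(-11/56, 15/14)
obs 3: x=-1 → posterior Normal(-29/74, 30/37)
obs 4: x=-10 → posterior Normal(-209/92, 15/23)
obs 5: x=0 → posterior Normal(-19/10, 6/11)
obs 6: x=-10 → posterior Normal(-389/128, 15/32)
obs 7: x=7/2 → posterior Normal(-163/73, 30/73)
obs 8: x=2 → posterior Normal(-145/82, 15/41)
obs 9: x=-2 → posterior Normal(-163/91, 30/91)
obs 10: x=8 → posterior Normal(-91/100, 3/10)
obs 11: x=7/2 → posterior Normal(-119/218, 30/109)
obs 12: x=-5/2 → posterior Normal(-41/59, 15/59)
obs 13: x=-1 → posterior Normal(-91/127, 30/127)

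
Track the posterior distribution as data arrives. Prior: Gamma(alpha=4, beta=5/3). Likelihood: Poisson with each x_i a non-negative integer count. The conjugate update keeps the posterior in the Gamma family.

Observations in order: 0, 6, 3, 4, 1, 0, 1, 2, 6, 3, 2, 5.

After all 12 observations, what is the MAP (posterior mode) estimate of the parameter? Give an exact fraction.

108/41

obs 1: x=0 → posterior Gamma(4, 8/3)
obs 2: x=6 → posterior Gamma(10, 11/3)
obs 3: x=3 → posterior Gamma(13, 14/3)
obs 4: x=4 → posterior Gamma(17, 17/3)
obs 5: x=1 → posterior Gamma(18, 20/3)
obs 6: x=0 → posterior Gamma(18, 23/3)
obs 7: x=1 → posterior Gamma(19, 26/3)
obs 8: x=2 → posterior Gamma(21, 29/3)
obs 9: x=6 → posterior Gamma(27, 32/3)
obs 10: x=3 → posterior Gamma(30, 35/3)
obs 11: x=2 → posterior Gamma(32, 38/3)
obs 12: x=5 → posterior Gamma(37, 41/3)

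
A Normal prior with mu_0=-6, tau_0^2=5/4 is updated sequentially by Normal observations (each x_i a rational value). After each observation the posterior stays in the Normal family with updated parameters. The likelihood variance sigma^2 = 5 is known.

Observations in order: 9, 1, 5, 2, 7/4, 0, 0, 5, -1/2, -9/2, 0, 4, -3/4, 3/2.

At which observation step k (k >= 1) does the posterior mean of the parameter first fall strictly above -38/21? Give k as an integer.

obs 1: x=9 → posterior Normal(-3, 1)
obs 2: x=1 → posterior Normal(-7/3, 5/6)
obs 3: x=5 → posterior Normal(-9/7, 5/7)
obs 4: x=2 → posterior Normal(-7/8, 5/8)
obs 5: x=7/4 → posterior Normal(-7/12, 5/9)
obs 6: x=0 → posterior Normal(-21/40, 1/2)
obs 7: x=0 → posterior Normal(-21/44, 5/11)
obs 8: x=5 → posterior Normal(-1/48, 5/12)
obs 9: x=-1/2 → posterior Normal(-3/52, 5/13)
obs 10: x=-9/2 → posterior Normal(-3/8, 5/14)
obs 11: x=0 → posterior Normal(-7/20, 1/3)
obs 12: x=4 → posterior Normal(-5/64, 5/16)
obs 13: x=-3/4 → posterior Normal(-2/17, 5/17)
obs 14: x=3/2 → posterior Normal(-1/36, 5/18)

k = 3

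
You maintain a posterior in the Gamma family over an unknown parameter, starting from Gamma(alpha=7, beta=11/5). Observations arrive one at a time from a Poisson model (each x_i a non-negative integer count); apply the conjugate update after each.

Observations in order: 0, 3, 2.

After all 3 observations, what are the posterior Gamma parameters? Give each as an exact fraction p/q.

alpha=12, beta=26/5

obs 1: x=0 → posterior Gamma(7, 16/5)
obs 2: x=3 → posterior Gamma(10, 21/5)
obs 3: x=2 → posterior Gamma(12, 26/5)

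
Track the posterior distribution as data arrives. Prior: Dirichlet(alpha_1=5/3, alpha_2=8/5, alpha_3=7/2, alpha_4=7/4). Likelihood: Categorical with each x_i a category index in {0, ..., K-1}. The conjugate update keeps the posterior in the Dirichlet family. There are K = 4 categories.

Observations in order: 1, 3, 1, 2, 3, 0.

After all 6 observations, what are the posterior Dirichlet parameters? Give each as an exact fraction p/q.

alpha_1=8/3, alpha_2=18/5, alpha_3=9/2, alpha_4=15/4

obs 1: x=1 → posterior Dirichlet(5/3, 13/5, 7/2, 7/4)
obs 2: x=3 → posterior Dirichlet(5/3, 13/5, 7/2, 11/4)
obs 3: x=1 → posterior Dirichlet(5/3, 18/5, 7/2, 11/4)
obs 4: x=2 → posterior Dirichlet(5/3, 18/5, 9/2, 11/4)
obs 5: x=3 → posterior Dirichlet(5/3, 18/5, 9/2, 15/4)
obs 6: x=0 → posterior Dirichlet(8/3, 18/5, 9/2, 15/4)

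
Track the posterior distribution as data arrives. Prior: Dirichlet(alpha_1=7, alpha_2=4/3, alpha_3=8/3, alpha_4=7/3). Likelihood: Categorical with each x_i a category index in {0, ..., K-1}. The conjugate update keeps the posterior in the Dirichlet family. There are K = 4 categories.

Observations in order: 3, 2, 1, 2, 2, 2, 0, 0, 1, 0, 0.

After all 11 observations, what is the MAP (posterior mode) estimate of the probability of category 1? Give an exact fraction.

7/61

obs 1: x=3 → posterior Dirichlet(7, 4/3, 8/3, 10/3)
obs 2: x=2 → posterior Dirichlet(7, 4/3, 11/3, 10/3)
obs 3: x=1 → posterior Dirichlet(7, 7/3, 11/3, 10/3)
obs 4: x=2 → posterior Dirichlet(7, 7/3, 14/3, 10/3)
obs 5: x=2 → posterior Dirichlet(7, 7/3, 17/3, 10/3)
obs 6: x=2 → posterior Dirichlet(7, 7/3, 20/3, 10/3)
obs 7: x=0 → posterior Dirichlet(8, 7/3, 20/3, 10/3)
obs 8: x=0 → posterior Dirichlet(9, 7/3, 20/3, 10/3)
obs 9: x=1 → posterior Dirichlet(9, 10/3, 20/3, 10/3)
obs 10: x=0 → posterior Dirichlet(10, 10/3, 20/3, 10/3)
obs 11: x=0 → posterior Dirichlet(11, 10/3, 20/3, 10/3)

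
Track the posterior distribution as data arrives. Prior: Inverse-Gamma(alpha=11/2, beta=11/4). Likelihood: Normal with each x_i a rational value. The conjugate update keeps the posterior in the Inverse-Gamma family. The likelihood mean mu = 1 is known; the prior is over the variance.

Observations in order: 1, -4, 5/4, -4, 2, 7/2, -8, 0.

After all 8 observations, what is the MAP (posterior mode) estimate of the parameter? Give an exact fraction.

331/48

obs 1: x=1 → posterior Inverse-Gamma(6, 11/4)
obs 2: x=-4 → posterior Inverse-Gamma(13/2, 61/4)
obs 3: x=5/4 → posterior Inverse-Gamma(7, 489/32)
obs 4: x=-4 → posterior Inverse-Gamma(15/2, 889/32)
obs 5: x=2 → posterior Inverse-Gamma(8, 905/32)
obs 6: x=7/2 → posterior Inverse-Gamma(17/2, 1005/32)
obs 7: x=-8 → posterior Inverse-Gamma(9, 2301/32)
obs 8: x=0 → posterior Inverse-Gamma(19/2, 2317/32)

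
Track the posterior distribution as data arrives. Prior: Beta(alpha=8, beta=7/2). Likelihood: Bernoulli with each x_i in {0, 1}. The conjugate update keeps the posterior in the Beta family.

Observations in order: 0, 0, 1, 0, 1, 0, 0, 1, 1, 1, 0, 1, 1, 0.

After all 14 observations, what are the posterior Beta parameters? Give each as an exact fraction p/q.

obs 1: x=0 → posterior Beta(8, 9/2)
obs 2: x=0 → posterior Beta(8, 11/2)
obs 3: x=1 → posterior Beta(9, 11/2)
obs 4: x=0 → posterior Beta(9, 13/2)
obs 5: x=1 → posterior Beta(10, 13/2)
obs 6: x=0 → posterior Beta(10, 15/2)
obs 7: x=0 → posterior Beta(10, 17/2)
obs 8: x=1 → posterior Beta(11, 17/2)
obs 9: x=1 → posterior Beta(12, 17/2)
obs 10: x=1 → posterior Beta(13, 17/2)
obs 11: x=0 → posterior Beta(13, 19/2)
obs 12: x=1 → posterior Beta(14, 19/2)
obs 13: x=1 → posterior Beta(15, 19/2)
obs 14: x=0 → posterior Beta(15, 21/2)

alpha=15, beta=21/2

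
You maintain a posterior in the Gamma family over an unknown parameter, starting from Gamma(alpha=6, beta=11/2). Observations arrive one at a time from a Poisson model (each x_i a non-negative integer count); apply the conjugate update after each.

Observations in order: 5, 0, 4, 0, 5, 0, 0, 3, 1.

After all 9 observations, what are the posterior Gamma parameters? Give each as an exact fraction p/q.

alpha=24, beta=29/2

obs 1: x=5 → posterior Gamma(11, 13/2)
obs 2: x=0 → posterior Gamma(11, 15/2)
obs 3: x=4 → posterior Gamma(15, 17/2)
obs 4: x=0 → posterior Gamma(15, 19/2)
obs 5: x=5 → posterior Gamma(20, 21/2)
obs 6: x=0 → posterior Gamma(20, 23/2)
obs 7: x=0 → posterior Gamma(20, 25/2)
obs 8: x=3 → posterior Gamma(23, 27/2)
obs 9: x=1 → posterior Gamma(24, 29/2)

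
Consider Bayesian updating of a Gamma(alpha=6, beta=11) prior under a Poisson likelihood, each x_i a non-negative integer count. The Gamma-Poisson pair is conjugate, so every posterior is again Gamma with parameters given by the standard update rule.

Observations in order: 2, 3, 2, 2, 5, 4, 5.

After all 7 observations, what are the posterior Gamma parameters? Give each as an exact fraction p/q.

obs 1: x=2 → posterior Gamma(8, 12)
obs 2: x=3 → posterior Gamma(11, 13)
obs 3: x=2 → posterior Gamma(13, 14)
obs 4: x=2 → posterior Gamma(15, 15)
obs 5: x=5 → posterior Gamma(20, 16)
obs 6: x=4 → posterior Gamma(24, 17)
obs 7: x=5 → posterior Gamma(29, 18)

alpha=29, beta=18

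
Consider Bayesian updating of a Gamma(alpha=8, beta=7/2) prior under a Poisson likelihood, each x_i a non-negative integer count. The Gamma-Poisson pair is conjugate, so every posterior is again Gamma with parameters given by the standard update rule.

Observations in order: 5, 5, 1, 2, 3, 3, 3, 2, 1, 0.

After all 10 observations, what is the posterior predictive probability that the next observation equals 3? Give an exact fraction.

8995055661842704431023034918175976612894116617324120/44292268542362921407825091617016319887724139383235921

obs 1: x=5 → posterior Gamma(13, 9/2)
obs 2: x=5 → posterior Gamma(18, 11/2)
obs 3: x=1 → posterior Gamma(19, 13/2)
obs 4: x=2 → posterior Gamma(21, 15/2)
obs 5: x=3 → posterior Gamma(24, 17/2)
obs 6: x=3 → posterior Gamma(27, 19/2)
obs 7: x=3 → posterior Gamma(30, 21/2)
obs 8: x=2 → posterior Gamma(32, 23/2)
obs 9: x=1 → posterior Gamma(33, 25/2)
obs 10: x=0 → posterior Gamma(33, 27/2)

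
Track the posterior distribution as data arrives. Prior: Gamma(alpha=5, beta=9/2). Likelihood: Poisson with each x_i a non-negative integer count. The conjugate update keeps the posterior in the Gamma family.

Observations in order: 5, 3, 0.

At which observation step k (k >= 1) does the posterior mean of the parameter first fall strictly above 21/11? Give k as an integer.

k = 2

obs 1: x=5 → posterior Gamma(10, 11/2)
obs 2: x=3 → posterior Gamma(13, 13/2)
obs 3: x=0 → posterior Gamma(13, 15/2)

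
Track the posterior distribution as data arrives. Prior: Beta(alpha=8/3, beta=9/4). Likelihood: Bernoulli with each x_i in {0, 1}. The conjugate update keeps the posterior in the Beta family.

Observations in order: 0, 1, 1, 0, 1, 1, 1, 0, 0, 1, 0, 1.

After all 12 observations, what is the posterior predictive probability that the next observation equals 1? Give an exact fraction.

4/7

obs 1: x=0 → posterior Beta(8/3, 13/4)
obs 2: x=1 → posterior Beta(11/3, 13/4)
obs 3: x=1 → posterior Beta(14/3, 13/4)
obs 4: x=0 → posterior Beta(14/3, 17/4)
obs 5: x=1 → posterior Beta(17/3, 17/4)
obs 6: x=1 → posterior Beta(20/3, 17/4)
obs 7: x=1 → posterior Beta(23/3, 17/4)
obs 8: x=0 → posterior Beta(23/3, 21/4)
obs 9: x=0 → posterior Beta(23/3, 25/4)
obs 10: x=1 → posterior Beta(26/3, 25/4)
obs 11: x=0 → posterior Beta(26/3, 29/4)
obs 12: x=1 → posterior Beta(29/3, 29/4)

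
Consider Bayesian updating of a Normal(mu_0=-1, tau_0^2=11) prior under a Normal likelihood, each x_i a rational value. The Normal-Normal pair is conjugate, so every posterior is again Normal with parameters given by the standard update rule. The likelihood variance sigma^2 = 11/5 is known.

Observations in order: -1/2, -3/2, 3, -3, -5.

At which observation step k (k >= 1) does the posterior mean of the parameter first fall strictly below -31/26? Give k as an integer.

k = 5

obs 1: x=-1/2 → posterior Normal(-7/12, 11/6)
obs 2: x=-3/2 → posterior Normal(-1, 1)
obs 3: x=3 → posterior Normal(1/4, 11/16)
obs 4: x=-3 → posterior Normal(-11/21, 11/21)
obs 5: x=-5 → posterior Normal(-18/13, 11/26)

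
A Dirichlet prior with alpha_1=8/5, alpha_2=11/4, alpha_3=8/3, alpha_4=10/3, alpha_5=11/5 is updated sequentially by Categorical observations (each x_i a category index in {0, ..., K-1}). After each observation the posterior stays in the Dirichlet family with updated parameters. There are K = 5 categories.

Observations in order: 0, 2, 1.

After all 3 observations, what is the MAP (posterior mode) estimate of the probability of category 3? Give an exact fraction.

obs 1: x=0 → posterior Dirichlet(13/5, 11/4, 8/3, 10/3, 11/5)
obs 2: x=2 → posterior Dirichlet(13/5, 11/4, 11/3, 10/3, 11/5)
obs 3: x=1 → posterior Dirichlet(13/5, 15/4, 11/3, 10/3, 11/5)

140/633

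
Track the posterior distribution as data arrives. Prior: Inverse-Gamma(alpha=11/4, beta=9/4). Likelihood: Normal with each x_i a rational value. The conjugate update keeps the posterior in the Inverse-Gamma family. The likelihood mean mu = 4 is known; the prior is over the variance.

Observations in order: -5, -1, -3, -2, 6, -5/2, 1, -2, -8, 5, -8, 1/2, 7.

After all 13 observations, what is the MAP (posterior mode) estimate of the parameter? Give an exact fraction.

obs 1: x=-5 → posterior Inverse-Gamma(13/4, 171/4)
obs 2: x=-1 → posterior Inverse-Gamma(15/4, 221/4)
obs 3: x=-3 → posterior Inverse-Gamma(17/4, 319/4)
obs 4: x=-2 → posterior Inverse-Gamma(19/4, 391/4)
obs 5: x=6 → posterior Inverse-Gamma(21/4, 399/4)
obs 6: x=-5/2 → posterior Inverse-Gamma(23/4, 967/8)
obs 7: x=1 → posterior Inverse-Gamma(25/4, 1003/8)
obs 8: x=-2 → posterior Inverse-Gamma(27/4, 1147/8)
obs 9: x=-8 → posterior Inverse-Gamma(29/4, 1723/8)
obs 10: x=5 → posterior Inverse-Gamma(31/4, 1727/8)
obs 11: x=-8 → posterior Inverse-Gamma(33/4, 2303/8)
obs 12: x=1/2 → posterior Inverse-Gamma(35/4, 294)
obs 13: x=7 → posterior Inverse-Gamma(37/4, 597/2)

1194/41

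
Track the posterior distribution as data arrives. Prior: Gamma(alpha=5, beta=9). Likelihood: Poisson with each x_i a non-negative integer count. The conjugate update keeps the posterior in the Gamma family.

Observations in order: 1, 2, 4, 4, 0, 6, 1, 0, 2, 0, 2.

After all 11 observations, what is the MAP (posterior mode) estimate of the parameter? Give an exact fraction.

13/10

obs 1: x=1 → posterior Gamma(6, 10)
obs 2: x=2 → posterior Gamma(8, 11)
obs 3: x=4 → posterior Gamma(12, 12)
obs 4: x=4 → posterior Gamma(16, 13)
obs 5: x=0 → posterior Gamma(16, 14)
obs 6: x=6 → posterior Gamma(22, 15)
obs 7: x=1 → posterior Gamma(23, 16)
obs 8: x=0 → posterior Gamma(23, 17)
obs 9: x=2 → posterior Gamma(25, 18)
obs 10: x=0 → posterior Gamma(25, 19)
obs 11: x=2 → posterior Gamma(27, 20)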